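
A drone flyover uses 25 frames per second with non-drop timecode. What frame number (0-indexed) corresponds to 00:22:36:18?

33918

Total seconds to the label: (0 × 3600 + 22 × 60 + 36) = 1356.
Frame index = 1356 × 25 + 18 = 33918.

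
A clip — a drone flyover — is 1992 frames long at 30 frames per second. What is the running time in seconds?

66.4 seconds

Running time = 1992 / (30) = 66.4 s.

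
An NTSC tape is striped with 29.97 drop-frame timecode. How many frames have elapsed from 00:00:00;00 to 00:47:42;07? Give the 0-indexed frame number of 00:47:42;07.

Complete 10-minute blocks: 4, each 17982 frames → 71928.
Remaining 7 whole minutes in the current block: 1800 + 6 × 1798 = 12588 frames.
Within the current minute: 42 × 30 + 7 − 2 = 1265 (labels ;00/;01 skipped at this minute). Total = 71928 + 12588 + 1265 = 85781.

85781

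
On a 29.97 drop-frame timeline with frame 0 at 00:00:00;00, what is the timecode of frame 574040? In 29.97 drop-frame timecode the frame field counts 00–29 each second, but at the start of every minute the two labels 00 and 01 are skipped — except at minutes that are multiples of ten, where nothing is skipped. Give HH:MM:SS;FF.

Each 10-minute DF block holds 10 × 60 × 30 − 9 × 2 = 17982 frames. 574040 ÷ 17982 → 31 full blocks, remainder 16598.
Within the partial block the first minute is 1800 frames and each further minute 1798, so 9 further minute boundaries passed. Total skipped labels = 18 × 31 + 2 × 9 = 576.
Non-drop label index = 574040 + 576 = 574616; at 30 labels/s that is 05:19:13:26, i.e. DF 05:19:13;26.

05:19:13;26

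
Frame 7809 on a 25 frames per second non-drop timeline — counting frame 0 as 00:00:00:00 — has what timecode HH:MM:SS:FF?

7809 ÷ 25 = 312 full seconds, remainder 9 frames.
312 s = 0 h 5 min 12 s.
Timecode: 00:05:12:09.

00:05:12:09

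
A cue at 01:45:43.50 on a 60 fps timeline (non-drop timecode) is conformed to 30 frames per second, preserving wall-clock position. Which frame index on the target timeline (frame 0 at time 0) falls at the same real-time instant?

Source frame index: (1×3600 + 45×60 + 43) × 60 + 50 = 380630.
Real time: 380630 / (60) = 38063/6 s.
Target frame: (38063/6) × (30) = 190315.

frame 190315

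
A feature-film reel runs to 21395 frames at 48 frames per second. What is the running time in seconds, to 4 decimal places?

Running time = 21395 × 1/48 = 21395/48 s ≈ 445.7292 s.

445.7292 seconds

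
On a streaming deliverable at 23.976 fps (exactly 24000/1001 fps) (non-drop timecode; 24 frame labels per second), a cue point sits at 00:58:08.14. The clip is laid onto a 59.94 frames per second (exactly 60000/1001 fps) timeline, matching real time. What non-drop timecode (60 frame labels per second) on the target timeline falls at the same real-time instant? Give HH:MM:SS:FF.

00:58:08:35

Source frame index: (0×3600 + 58×60 + 8) × 24 + 14 = 83726.
Real time: 83726 / (24000/1001) = 41904863/12000 s.
Target frame: (41904863/12000) × (60000/1001) = 209315.
At 60 labels/s: frame 209315 → 00:58:08:35.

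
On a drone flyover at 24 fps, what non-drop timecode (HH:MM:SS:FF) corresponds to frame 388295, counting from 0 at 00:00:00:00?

388295 ÷ 24 = 16178 full seconds, remainder 23 frames.
16178 s = 4 h 29 min 38 s.
Timecode: 04:29:38:23.

04:29:38:23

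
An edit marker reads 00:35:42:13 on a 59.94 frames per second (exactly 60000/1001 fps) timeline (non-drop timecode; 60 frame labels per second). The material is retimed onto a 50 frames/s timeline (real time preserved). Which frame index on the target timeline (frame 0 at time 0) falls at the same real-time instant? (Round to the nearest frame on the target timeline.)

Source frame index: (0×3600 + 35×60 + 42) × 60 + 13 = 128533.
Real time: 128533 / (60000/1001) = 128661533/60000 s.
Target frame: (128661533/60000) × (50) = 128661533/1200 ≈ 107217.944 → 107218.

frame 107218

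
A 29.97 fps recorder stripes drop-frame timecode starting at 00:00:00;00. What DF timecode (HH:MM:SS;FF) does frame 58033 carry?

00:32:16;11

Each 10-minute DF block holds 10 × 60 × 30 − 9 × 2 = 17982 frames. 58033 ÷ 17982 → 3 full blocks, remainder 4087.
Within the partial block the first minute is 1800 frames and each further minute 1798, so 2 further minute boundaries passed. Total skipped labels = 18 × 3 + 2 × 2 = 58.
Non-drop label index = 58033 + 58 = 58091; at 30 labels/s that is 00:32:16:11, i.e. DF 00:32:16;11.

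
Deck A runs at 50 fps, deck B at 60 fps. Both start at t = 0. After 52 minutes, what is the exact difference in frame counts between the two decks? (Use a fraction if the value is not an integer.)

31200 frames

52 min = 3120 s.
A emits 50 × 3120 = 156000 frames; B emits 60 × 3120 = 187200.
Difference = 31200 frames; B is ahead of A.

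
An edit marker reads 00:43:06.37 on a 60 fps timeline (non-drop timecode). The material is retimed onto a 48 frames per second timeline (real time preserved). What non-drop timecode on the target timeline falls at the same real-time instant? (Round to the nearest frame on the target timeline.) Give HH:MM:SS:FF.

00:43:06:30

Source frame index: (0×3600 + 43×60 + 6) × 60 + 37 = 155197.
Real time: 155197 / (60) = 155197/60 s.
Target frame: (155197/60) × (48) = 620788/5 ≈ 124157.600 → 124158.
At 48 labels/s: frame 124158 → 00:43:06:30.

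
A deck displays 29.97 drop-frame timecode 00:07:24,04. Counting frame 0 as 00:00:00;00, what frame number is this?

13310

As if non-drop at 30 labels/s: (0 × 3600 + 7 × 60 + 24) × 30 + 4 = 13324.
Minute boundaries passed: 7; those not divisible by 10: 7 − 0 = 7; dropped labels = 2 × 7 = 14.
Actual frame index = 13324 − 14 = 13310.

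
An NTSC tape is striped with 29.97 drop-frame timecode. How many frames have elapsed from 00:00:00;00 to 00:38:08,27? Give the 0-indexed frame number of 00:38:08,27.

68597

As if non-drop at 30 labels/s: (0 × 3600 + 38 × 60 + 8) × 30 + 27 = 68667.
Minute boundaries passed: 38; those not divisible by 10: 38 − 3 = 35; dropped labels = 2 × 35 = 70.
Actual frame index = 68667 − 70 = 68597.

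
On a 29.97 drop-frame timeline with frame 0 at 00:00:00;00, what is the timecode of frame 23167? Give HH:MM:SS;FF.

00:12:52;29

Each 10-minute DF block holds 10 × 60 × 30 − 9 × 2 = 17982 frames. 23167 ÷ 17982 → 1 full block, remainder 5185.
Within the partial block the first minute is 1800 frames and each further minute 1798, so 2 further minute boundaries passed. Total skipped labels = 18 × 1 + 2 × 2 = 22.
Non-drop label index = 23167 + 22 = 23189; at 30 labels/s that is 00:12:52:29, i.e. DF 00:12:52;29.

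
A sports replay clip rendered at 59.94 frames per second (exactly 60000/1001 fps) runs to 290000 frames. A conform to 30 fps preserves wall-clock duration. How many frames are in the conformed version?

145145 frames

Target frames = source frames × (target rate / source rate) = 290000 × (30)/(60000/1001) = 290000 × 1001/2000 = 145145.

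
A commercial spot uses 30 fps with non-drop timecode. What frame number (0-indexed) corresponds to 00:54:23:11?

Total seconds to the label: (0 × 3600 + 54 × 60 + 23) = 3263.
Frame index = 3263 × 30 + 11 = 97901.

frame 97901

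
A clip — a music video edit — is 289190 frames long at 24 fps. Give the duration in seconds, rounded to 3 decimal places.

12049.583 seconds

Running time = 289190 × 1/24 = 144595/12 s ≈ 12049.583 s.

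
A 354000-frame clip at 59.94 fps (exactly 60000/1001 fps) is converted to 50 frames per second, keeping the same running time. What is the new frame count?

295295 frames

Target frames = source frames × (target rate / source rate) = 354000 × (50)/(60000/1001) = 354000 × 1001/1200 = 295295.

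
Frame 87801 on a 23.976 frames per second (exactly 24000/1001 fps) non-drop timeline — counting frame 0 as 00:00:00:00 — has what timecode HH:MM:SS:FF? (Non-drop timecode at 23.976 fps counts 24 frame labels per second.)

01:00:58:09

87801 ÷ 24 = 3658 full seconds, remainder 9 frames.
3658 s = 1 h 0 min 58 s.
Timecode: 01:00:58:09.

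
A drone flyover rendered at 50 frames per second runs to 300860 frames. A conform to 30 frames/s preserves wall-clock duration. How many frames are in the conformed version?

Target frames = source frames × (target rate / source rate) = 300860 × (30)/(50) = 300860 × 3/5 = 180516.

180516 frames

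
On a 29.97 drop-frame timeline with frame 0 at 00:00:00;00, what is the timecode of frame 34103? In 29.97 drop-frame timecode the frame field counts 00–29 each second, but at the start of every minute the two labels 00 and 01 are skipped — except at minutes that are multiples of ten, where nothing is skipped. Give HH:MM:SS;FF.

00:18:57;27

Each 10-minute DF block holds 10 × 60 × 30 − 9 × 2 = 17982 frames. 34103 ÷ 17982 → 1 full block, remainder 16121.
Within the partial block the first minute is 1800 frames and each further minute 1798, so 8 further minute boundaries passed. Total skipped labels = 18 × 1 + 2 × 8 = 34.
Non-drop label index = 34103 + 34 = 34137; at 30 labels/s that is 00:18:57:27, i.e. DF 00:18:57;27.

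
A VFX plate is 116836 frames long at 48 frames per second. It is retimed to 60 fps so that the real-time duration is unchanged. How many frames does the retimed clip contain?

146045 frames

Frames at target rate = 116836 × (60) / (48) = 146045.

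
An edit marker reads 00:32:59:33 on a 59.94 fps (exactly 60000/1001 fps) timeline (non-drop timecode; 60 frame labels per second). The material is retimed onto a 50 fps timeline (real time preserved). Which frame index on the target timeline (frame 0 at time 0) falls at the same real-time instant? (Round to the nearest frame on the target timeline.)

frame 99076

Source frame index: (0×3600 + 32×60 + 59) × 60 + 33 = 118773.
Real time: 118773 / (60000/1001) = 39630591/20000 s.
Target frame: (39630591/20000) × (50) = 39630591/400 ≈ 99076.477 → 99076.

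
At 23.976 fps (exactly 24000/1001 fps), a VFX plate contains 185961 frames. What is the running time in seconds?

7756.123375 seconds

Running time = 185961 / (24000/1001) = 7756.123375 s.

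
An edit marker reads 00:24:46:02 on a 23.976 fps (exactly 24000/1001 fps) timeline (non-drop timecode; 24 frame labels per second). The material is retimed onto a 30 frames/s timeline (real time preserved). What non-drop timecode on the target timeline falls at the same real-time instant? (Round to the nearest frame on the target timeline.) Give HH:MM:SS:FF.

00:24:47:17

Source frame index: (0×3600 + 24×60 + 46) × 24 + 2 = 35666.
Real time: 35666 / (24000/1001) = 17850833/12000 s.
Target frame: (17850833/12000) × (30) = 17850833/400 ≈ 44627.082 → 44627.
At 30 labels/s: frame 44627 → 00:24:47:17.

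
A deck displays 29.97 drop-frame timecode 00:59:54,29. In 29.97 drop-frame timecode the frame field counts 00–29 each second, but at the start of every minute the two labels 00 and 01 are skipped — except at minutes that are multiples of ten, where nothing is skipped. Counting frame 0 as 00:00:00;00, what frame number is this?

Complete 10-minute blocks: 5, each 17982 frames → 89910.
Remaining 9 whole minutes in the current block: 1800 + 8 × 1798 = 16184 frames.
Within the current minute: 54 × 30 + 29 − 2 = 1647 (labels ;00/;01 skipped at this minute). Total = 89910 + 16184 + 1647 = 107741.

107741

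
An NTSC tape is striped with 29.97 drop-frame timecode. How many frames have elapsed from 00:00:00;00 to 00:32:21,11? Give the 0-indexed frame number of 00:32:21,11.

Complete 10-minute blocks: 3, each 17982 frames → 53946.
Remaining 2 whole minutes in the current block: 1800 + 1 × 1798 = 3598 frames.
Within the current minute: 21 × 30 + 11 − 2 = 639 (labels ;00/;01 skipped at this minute). Total = 53946 + 3598 + 639 = 58183.

58183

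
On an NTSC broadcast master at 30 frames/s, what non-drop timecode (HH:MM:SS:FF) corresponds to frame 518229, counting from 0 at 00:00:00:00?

518229 ÷ 30 = 17274 full seconds, remainder 9 frames.
17274 s = 4 h 47 min 54 s.
Timecode: 04:47:54:09.

04:47:54:09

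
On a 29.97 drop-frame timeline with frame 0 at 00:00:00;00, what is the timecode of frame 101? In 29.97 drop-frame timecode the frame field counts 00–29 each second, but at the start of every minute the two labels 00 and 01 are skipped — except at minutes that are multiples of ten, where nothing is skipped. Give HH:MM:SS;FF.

00:00:03;11

Each 10-minute DF block holds 10 × 60 × 30 − 9 × 2 = 17982 frames. 101 ÷ 17982 → 0 full blocks, remainder 101.
Within the partial block the first minute is 1800 frames and each further minute 1798, so 0 further minute boundaries passed. Total skipped labels = 18 × 0 + 2 × 0 = 0.
Non-drop label index = 101 + 0 = 101; at 30 labels/s that is 00:00:03:11, i.e. DF 00:00:03;11.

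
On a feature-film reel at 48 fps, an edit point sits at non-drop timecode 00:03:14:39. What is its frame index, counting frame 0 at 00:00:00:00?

Total seconds to the label: (0 × 3600 + 3 × 60 + 14) = 194.
Frame index = 194 × 48 + 39 = 9351.

frame 9351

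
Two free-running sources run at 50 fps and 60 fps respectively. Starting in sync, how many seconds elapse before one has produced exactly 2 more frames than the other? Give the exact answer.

0.2 seconds

The gap grows by |60 − 50| = 10 frames per second.
Time for a 2-frame gap: 2 ÷ (10) = 0.2 s.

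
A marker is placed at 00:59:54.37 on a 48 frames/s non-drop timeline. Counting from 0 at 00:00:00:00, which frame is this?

frame 172549

Total seconds to the label: (0 × 3600 + 59 × 60 + 54) = 3594.
Frame index = 3594 × 48 + 37 = 172549.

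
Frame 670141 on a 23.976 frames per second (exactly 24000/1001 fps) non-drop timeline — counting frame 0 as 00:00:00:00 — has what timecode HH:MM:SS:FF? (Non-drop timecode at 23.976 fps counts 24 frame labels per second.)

670141 ÷ 24 = 27922 full seconds, remainder 13 frames.
27922 s = 7 h 45 min 22 s.
Timecode: 07:45:22:13.

07:45:22:13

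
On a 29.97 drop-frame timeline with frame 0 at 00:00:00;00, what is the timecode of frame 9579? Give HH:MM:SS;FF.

00:05:19;19

Ten DF minutes hold 17982 frames, so frame 9579 lies in block 0 (frames 0–17981) with 9579 frames into that block.
The block's first minute is 1800 frames and the rest 1798 each; 9579 frames reaches minute 5, so 0 × 18 + 5 × 2 = 10 labels have been skipped so far.
Adding those back, label number 9579 + 10 = 9589 at 30 labels/s is 319 s + 19 f = 0 h 5 min 19 s frame 19, i.e. 00:05:19;19.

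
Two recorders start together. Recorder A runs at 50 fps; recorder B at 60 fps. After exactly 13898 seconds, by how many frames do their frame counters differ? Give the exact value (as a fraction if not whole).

138980 frames

A emits 50 × 13898 = 694900 frames; B emits 60 × 13898 = 833880.
Difference = 138980 frames; B is ahead of A.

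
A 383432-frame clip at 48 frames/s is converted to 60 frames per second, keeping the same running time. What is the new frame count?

Target frames = source frames × (target rate / source rate) = 383432 × (60)/(48) = 383432 × 5/4 = 479290.

479290 frames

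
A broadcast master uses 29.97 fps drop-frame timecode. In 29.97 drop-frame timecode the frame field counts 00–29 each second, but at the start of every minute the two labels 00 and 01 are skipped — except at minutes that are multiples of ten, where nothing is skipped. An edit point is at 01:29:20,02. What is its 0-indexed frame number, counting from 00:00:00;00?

160640

As if non-drop at 30 labels/s: (1 × 3600 + 29 × 60 + 20) × 30 + 2 = 160802.
Minute boundaries passed: 89; those not divisible by 10: 89 − 8 = 81; dropped labels = 2 × 81 = 162.
Actual frame index = 160802 − 162 = 160640.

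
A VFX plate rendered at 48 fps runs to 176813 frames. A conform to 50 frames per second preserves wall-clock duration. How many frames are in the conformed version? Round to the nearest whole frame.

184180 frames

Frames at target rate = 176813 × (50) / (48) = 4420325/24 ≈ 184180.208.
Nearest whole frame: 184180.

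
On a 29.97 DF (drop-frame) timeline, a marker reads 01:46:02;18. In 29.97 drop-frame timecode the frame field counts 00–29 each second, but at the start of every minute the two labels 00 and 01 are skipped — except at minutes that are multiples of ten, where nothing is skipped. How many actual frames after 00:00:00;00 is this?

190686

Complete 10-minute blocks: 10, each 17982 frames → 179820.
Remaining 6 whole minutes in the current block: 1800 + 5 × 1798 = 10790 frames.
Within the current minute: 2 × 30 + 18 − 2 = 76 (labels ;00/;01 skipped at this minute). Total = 179820 + 10790 + 76 = 190686.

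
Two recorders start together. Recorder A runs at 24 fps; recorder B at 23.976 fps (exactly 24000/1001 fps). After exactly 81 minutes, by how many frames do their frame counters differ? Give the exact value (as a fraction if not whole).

81 min = 4860 s.
A emits 24 × 4860 = 116640 frames; B emits 24000/1001 × 4860 = 116640000/1001.
Difference = 116640/1001 frames (≈ 116.5235); B is behind A.

116640/1001 frames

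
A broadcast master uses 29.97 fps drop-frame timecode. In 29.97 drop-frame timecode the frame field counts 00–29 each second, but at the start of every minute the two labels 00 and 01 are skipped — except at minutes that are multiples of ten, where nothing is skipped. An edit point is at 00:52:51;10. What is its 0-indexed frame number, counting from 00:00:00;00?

Complete 10-minute blocks: 5, each 17982 frames → 89910.
Remaining 2 whole minutes in the current block: 1800 + 1 × 1798 = 3598 frames.
Within the current minute: 51 × 30 + 10 − 2 = 1538 (labels ;00/;01 skipped at this minute). Total = 89910 + 3598 + 1538 = 95046.

95046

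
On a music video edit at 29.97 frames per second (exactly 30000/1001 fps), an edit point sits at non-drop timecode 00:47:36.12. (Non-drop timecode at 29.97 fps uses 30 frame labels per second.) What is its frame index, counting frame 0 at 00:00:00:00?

frame 85692

Total seconds to the label: (0 × 3600 + 47 × 60 + 36) = 2856.
Frame index = 2856 × 30 + 12 = 85692.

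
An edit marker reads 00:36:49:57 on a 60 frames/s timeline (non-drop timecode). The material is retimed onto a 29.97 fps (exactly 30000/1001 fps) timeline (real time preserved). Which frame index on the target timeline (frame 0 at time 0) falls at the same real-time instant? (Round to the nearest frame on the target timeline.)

frame 66232

Source frame index: (0×3600 + 36×60 + 49) × 60 + 57 = 132597.
Real time: 132597 / (60) = 44199/20 s.
Target frame: (44199/20) × (30000/1001) = 66298500/1001 ≈ 66232.268 → 66232.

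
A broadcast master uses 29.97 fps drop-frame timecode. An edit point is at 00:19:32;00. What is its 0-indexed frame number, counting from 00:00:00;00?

As if non-drop at 30 labels/s: (0 × 3600 + 19 × 60 + 32) × 30 + 0 = 35160.
Minute boundaries passed: 19; those not divisible by 10: 19 − 1 = 18; dropped labels = 2 × 18 = 36.
Actual frame index = 35160 − 36 = 35124.

35124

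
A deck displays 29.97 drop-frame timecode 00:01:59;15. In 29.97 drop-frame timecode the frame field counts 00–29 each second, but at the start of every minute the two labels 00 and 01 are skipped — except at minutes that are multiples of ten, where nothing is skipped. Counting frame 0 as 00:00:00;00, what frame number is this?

3583

Complete 10-minute blocks: 0, each 17982 frames → 0.
Remaining 1 whole minute in the current block: 1800 + 0 × 1798 = 1800 frames.
Within the current minute: 59 × 30 + 15 − 2 = 1783 (labels ;00/;01 skipped at this minute). Total = 0 + 1800 + 1783 = 3583.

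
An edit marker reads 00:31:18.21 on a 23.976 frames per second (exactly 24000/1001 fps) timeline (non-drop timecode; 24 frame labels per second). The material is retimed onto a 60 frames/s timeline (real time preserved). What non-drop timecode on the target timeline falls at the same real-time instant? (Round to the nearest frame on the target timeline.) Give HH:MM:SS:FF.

Source frame index: (0×3600 + 31×60 + 18) × 24 + 21 = 45093.
Real time: 45093 / (24000/1001) = 15046031/8000 s.
Target frame: (15046031/8000) × (60) = 45138093/400 ≈ 112845.232 → 112845.
At 60 labels/s: frame 112845 → 00:31:20:45.

00:31:20:45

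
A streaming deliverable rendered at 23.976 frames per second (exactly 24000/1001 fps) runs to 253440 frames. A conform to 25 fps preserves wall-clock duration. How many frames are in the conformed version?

Target frames = source frames × (target rate / source rate) = 253440 × (25)/(24000/1001) = 253440 × 1001/960 = 264264.

264264 frames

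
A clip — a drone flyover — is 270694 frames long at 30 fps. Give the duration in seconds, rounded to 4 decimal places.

Running time = 270694 × 1/30 = 135347/15 s ≈ 9023.1333 s.

9023.1333 seconds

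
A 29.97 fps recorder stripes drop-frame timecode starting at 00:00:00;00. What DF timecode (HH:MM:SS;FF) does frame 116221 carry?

Ten DF minutes hold 17982 frames, so frame 116221 lies in block 6 (frames 107892–125873) with 8329 frames into that block.
The block's first minute is 1800 frames and the rest 1798 each; 8329 frames reaches minute 4, so 6 × 18 + 4 × 2 = 116 labels have been skipped so far.
Adding those back, label number 116221 + 116 = 116337 at 30 labels/s is 3877 s + 27 f = 1 h 4 min 37 s frame 27, i.e. 01:04:37;27.

01:04:37;27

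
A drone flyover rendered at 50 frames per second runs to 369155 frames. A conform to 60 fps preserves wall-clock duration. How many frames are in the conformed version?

442986 frames

Target frames = source frames × (target rate / source rate) = 369155 × (60)/(50) = 369155 × 6/5 = 442986.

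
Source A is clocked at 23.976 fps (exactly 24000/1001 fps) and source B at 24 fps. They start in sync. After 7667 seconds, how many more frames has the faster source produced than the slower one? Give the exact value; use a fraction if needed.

16728/91 frames

A emits 24000/1001 × 7667 = 16728000/91 frames; B emits 24 × 7667 = 184008.
Difference = 16728/91 frames (≈ 183.8242); B is ahead of A.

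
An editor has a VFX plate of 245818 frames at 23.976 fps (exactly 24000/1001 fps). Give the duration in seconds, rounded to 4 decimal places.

Running time = 245818 × 1001/24000 = 123031909/12000 s ≈ 10252.6591 s.

10252.6591 seconds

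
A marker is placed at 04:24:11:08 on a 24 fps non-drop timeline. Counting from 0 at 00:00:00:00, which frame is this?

380432

Total seconds to the label: (4 × 3600 + 24 × 60 + 11) = 15851.
Frame index = 15851 × 24 + 8 = 380432.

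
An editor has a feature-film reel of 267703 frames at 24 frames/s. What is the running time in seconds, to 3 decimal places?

11154.292 seconds

Running time = 267703 × 1/24 = 267703/24 s ≈ 11154.292 s.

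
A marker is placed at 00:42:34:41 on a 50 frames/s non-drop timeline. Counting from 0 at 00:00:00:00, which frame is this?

frame 127741

Total seconds to the label: (0 × 3600 + 42 × 60 + 34) = 2554.
Frame index = 2554 × 50 + 41 = 127741.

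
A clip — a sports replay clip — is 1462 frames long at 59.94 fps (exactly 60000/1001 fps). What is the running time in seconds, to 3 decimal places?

24.391 seconds

Running time = 1462 × 1001/60000 = 731731/30000 s ≈ 24.391 s.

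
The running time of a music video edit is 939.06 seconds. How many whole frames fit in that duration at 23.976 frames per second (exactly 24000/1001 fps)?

22514 frames

Frames = 939.06 × 24000/1001 = 22537440/1001 ≈ 22514.9251.
Complete frames: 22514.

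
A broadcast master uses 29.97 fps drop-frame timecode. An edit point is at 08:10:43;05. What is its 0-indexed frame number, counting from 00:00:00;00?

882413

As if non-drop at 30 labels/s: (8 × 3600 + 10 × 60 + 43) × 30 + 5 = 883295.
Minute boundaries passed: 490; those not divisible by 10: 490 − 49 = 441; dropped labels = 2 × 441 = 882.
Actual frame index = 883295 − 882 = 882413.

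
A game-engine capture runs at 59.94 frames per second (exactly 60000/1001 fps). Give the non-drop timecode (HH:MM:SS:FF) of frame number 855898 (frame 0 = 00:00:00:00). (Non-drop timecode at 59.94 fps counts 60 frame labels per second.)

03:57:44:58

855898 ÷ 60 = 14264 full seconds, remainder 58 frames.
14264 s = 3 h 57 min 44 s.
Timecode: 03:57:44:58.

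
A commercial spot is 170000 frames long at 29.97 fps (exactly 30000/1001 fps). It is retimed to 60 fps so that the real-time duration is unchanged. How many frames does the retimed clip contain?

340340 frames

Target frames = source frames × (target rate / source rate) = 170000 × (60)/(30000/1001) = 170000 × 1001/500 = 340340.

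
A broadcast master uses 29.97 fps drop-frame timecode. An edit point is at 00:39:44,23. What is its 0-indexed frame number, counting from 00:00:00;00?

Complete 10-minute blocks: 3, each 17982 frames → 53946.
Remaining 9 whole minutes in the current block: 1800 + 8 × 1798 = 16184 frames.
Within the current minute: 44 × 30 + 23 − 2 = 1341 (labels ;00/;01 skipped at this minute). Total = 53946 + 16184 + 1341 = 71471.

71471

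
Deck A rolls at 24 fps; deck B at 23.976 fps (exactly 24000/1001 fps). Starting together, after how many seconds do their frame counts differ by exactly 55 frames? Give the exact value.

55055/24 seconds

The gap grows by |24000/1001 − 24| = 24/1001 frames per second.
Time for a 55-frame gap: 55 ÷ (24/1001) = 55055/24 s.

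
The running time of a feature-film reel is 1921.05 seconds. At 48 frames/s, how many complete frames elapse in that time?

92210 frames

Frames = 1921.05 × 48 = 461052/5 ≈ 92210.4000.
Complete frames: 92210.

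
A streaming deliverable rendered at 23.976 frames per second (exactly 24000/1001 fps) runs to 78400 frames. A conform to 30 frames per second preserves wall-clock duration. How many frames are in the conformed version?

Target frames = source frames × (target rate / source rate) = 78400 × (30)/(24000/1001) = 78400 × 1001/800 = 98098.

98098 frames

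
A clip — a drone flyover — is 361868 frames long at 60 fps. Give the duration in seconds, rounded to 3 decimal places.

Running time = 361868 × 1/60 = 90467/15 s ≈ 6031.133 s.

6031.133 seconds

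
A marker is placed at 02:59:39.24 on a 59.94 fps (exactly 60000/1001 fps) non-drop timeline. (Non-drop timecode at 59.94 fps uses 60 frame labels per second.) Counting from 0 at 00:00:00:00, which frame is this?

Total seconds to the label: (2 × 3600 + 59 × 60 + 39) = 10779.
Frame index = 10779 × 60 + 24 = 646764.

frame 646764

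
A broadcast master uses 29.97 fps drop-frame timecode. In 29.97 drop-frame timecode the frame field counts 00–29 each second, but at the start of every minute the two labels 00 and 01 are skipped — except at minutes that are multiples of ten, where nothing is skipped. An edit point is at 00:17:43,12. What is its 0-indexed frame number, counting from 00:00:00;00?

Complete 10-minute blocks: 1, each 17982 frames → 17982.
Remaining 7 whole minutes in the current block: 1800 + 6 × 1798 = 12588 frames.
Within the current minute: 43 × 30 + 12 − 2 = 1300 (labels ;00/;01 skipped at this minute). Total = 17982 + 12588 + 1300 = 31870.

31870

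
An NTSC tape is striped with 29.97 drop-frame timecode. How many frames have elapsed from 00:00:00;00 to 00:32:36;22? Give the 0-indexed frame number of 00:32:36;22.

58644

As if non-drop at 30 labels/s: (0 × 3600 + 32 × 60 + 36) × 30 + 22 = 58702.
Minute boundaries passed: 32; those not divisible by 10: 32 − 3 = 29; dropped labels = 2 × 29 = 58.
Actual frame index = 58702 − 58 = 58644.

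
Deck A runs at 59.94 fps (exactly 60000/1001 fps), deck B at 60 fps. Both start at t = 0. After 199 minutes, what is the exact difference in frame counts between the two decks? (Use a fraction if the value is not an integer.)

716400/1001 frames

199 min = 11940 s.
A emits 60000/1001 × 11940 = 716400000/1001 frames; B emits 60 × 11940 = 716400.
Difference = 716400/1001 frames (≈ 715.6843); B is ahead of A.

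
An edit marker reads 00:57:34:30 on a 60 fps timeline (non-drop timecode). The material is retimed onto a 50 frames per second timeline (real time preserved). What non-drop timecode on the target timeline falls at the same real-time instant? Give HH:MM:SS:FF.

Source frame index: (0×3600 + 57×60 + 34) × 60 + 30 = 207270.
Real time: 207270 / (60) = 6909/2 s.
Target frame: (6909/2) × (50) = 172725.
At 50 labels/s: frame 172725 → 00:57:34:25.

00:57:34:25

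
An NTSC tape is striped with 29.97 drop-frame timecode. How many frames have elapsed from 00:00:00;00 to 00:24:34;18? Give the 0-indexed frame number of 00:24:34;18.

44194

Complete 10-minute blocks: 2, each 17982 frames → 35964.
Remaining 4 whole minutes in the current block: 1800 + 3 × 1798 = 7194 frames.
Within the current minute: 34 × 30 + 18 − 2 = 1036 (labels ;00/;01 skipped at this minute). Total = 35964 + 7194 + 1036 = 44194.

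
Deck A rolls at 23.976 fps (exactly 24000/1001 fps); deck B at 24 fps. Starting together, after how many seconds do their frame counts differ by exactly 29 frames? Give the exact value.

The gap grows by |24 − 24000/1001| = 24/1001 frames per second.
Time for a 29-frame gap: 29 ÷ (24/1001) = 29029/24 s.

29029/24 seconds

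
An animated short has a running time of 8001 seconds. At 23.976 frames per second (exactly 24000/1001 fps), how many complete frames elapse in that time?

191832 frames

Frames = 8001 × 24000/1001 = 27432000/143 ≈ 191832.1678.
Complete frames: 191832.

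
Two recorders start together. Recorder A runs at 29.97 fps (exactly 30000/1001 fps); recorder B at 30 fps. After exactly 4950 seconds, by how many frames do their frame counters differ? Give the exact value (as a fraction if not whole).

13500/91 frames

A emits 30000/1001 × 4950 = 13500000/91 frames; B emits 30 × 4950 = 148500.
Difference = 13500/91 frames (≈ 148.3516); B is ahead of A.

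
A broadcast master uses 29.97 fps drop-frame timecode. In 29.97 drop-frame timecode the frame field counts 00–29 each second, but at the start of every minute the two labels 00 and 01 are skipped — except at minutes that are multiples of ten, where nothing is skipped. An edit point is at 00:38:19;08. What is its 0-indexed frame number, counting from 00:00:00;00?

68908

As if non-drop at 30 labels/s: (0 × 3600 + 38 × 60 + 19) × 30 + 8 = 68978.
Minute boundaries passed: 38; those not divisible by 10: 38 − 3 = 35; dropped labels = 2 × 35 = 70.
Actual frame index = 68978 − 70 = 68908.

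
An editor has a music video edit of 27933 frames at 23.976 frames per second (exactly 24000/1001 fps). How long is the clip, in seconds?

Running time = 27933 / (24000/1001) = 1165.038875 s.

1165.038875 seconds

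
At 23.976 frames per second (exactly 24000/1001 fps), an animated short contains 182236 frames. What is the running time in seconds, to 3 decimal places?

Running time = 182236 × 1001/24000 = 45604559/6000 s ≈ 7600.760 s.

7600.760 seconds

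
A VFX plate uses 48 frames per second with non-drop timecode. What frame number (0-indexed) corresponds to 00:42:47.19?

frame 123235

Total seconds to the label: (0 × 3600 + 42 × 60 + 47) = 2567.
Frame index = 2567 × 48 + 19 = 123235.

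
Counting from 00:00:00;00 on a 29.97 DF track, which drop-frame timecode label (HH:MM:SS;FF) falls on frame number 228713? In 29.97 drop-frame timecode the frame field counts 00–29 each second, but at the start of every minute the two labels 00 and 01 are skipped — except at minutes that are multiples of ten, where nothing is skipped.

02:07:11;13

Each 10-minute DF block holds 10 × 60 × 30 − 9 × 2 = 17982 frames. 228713 ÷ 17982 → 12 full blocks, remainder 12929.
Within the partial block the first minute is 1800 frames and each further minute 1798, so 7 further minute boundaries passed. Total skipped labels = 18 × 12 + 2 × 7 = 230.
Non-drop label index = 228713 + 230 = 228943; at 30 labels/s that is 02:07:11:13, i.e. DF 02:07:11;13.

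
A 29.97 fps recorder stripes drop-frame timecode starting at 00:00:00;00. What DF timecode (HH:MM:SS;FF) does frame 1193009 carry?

11:03:26;23

Each 10-minute DF block holds 10 × 60 × 30 − 9 × 2 = 17982 frames. 1193009 ÷ 17982 → 66 full blocks, remainder 6197.
Within the partial block the first minute is 1800 frames and each further minute 1798, so 3 further minute boundaries passed. Total skipped labels = 18 × 66 + 2 × 3 = 1194.
Non-drop label index = 1193009 + 1194 = 1194203; at 30 labels/s that is 11:03:26:23, i.e. DF 11:03:26;23.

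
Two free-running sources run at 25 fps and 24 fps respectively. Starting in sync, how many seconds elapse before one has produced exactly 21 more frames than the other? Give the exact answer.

The gap grows by |24 − 25| = 1 frame per second.
Time for a 21-frame gap: 21 ÷ (1) = 21 s.

21 seconds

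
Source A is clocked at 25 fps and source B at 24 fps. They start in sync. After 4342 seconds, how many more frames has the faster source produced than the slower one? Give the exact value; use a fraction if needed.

4342 frames

A emits 25 × 4342 = 108550 frames; B emits 24 × 4342 = 104208.
Difference = 4342 frames; B is behind A.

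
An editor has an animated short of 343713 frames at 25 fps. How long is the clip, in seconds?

13748.52 seconds

Running time = 343713 / (25) = 13748.52 s.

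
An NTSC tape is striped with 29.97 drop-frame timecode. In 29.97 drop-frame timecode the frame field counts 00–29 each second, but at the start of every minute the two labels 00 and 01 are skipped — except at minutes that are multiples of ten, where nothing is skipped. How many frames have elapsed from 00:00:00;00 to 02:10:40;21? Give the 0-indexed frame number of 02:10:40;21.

234987

Complete 10-minute blocks: 13, each 17982 frames → 233766.
Remaining 0 whole minutes in the current block: 0 frames.
Within the current minute: 40 × 30 + 21 = 1221. Total = 233766 + 0 + 1221 = 234987.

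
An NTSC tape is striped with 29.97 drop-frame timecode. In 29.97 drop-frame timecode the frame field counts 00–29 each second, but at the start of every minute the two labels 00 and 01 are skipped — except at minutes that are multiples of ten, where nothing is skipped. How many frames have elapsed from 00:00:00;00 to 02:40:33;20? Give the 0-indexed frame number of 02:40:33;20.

288722

As if non-drop at 30 labels/s: (2 × 3600 + 40 × 60 + 33) × 30 + 20 = 289010.
Minute boundaries passed: 160; those not divisible by 10: 160 − 16 = 144; dropped labels = 2 × 144 = 288.
Actual frame index = 289010 − 288 = 288722.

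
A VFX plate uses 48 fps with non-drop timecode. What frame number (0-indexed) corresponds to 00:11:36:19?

frame 33427

Total seconds to the label: (0 × 3600 + 11 × 60 + 36) = 696.
Frame index = 696 × 48 + 19 = 33427.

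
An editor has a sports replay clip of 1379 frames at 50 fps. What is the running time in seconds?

27.58 seconds

Running time = 1379 / (50) = 27.58 s.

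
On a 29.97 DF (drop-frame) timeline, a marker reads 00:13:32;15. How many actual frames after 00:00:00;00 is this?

24351

Complete 10-minute blocks: 1, each 17982 frames → 17982.
Remaining 3 whole minutes in the current block: 1800 + 2 × 1798 = 5396 frames.
Within the current minute: 32 × 30 + 15 − 2 = 973 (labels ;00/;01 skipped at this minute). Total = 17982 + 5396 + 973 = 24351.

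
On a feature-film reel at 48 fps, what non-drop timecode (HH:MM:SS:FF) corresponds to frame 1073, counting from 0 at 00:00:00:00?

1073 ÷ 48 = 22 full seconds, remainder 17 frames.
22 s = 0 h 0 min 22 s.
Timecode: 00:00:22:17.

00:00:22:17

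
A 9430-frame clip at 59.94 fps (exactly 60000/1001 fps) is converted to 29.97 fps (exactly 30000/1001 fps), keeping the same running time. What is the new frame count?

Target frames = source frames × (target rate / source rate) = 9430 × (30000/1001)/(60000/1001) = 9430 × 1/2 = 4715.

4715 frames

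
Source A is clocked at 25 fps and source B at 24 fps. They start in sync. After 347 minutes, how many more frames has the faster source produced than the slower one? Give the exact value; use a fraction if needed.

347 min = 20820 s.
A emits 25 × 20820 = 520500 frames; B emits 24 × 20820 = 499680.
Difference = 20820 frames; B is behind A.

20820 frames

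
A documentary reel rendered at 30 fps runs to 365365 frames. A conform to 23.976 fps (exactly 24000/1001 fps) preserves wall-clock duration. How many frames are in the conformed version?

292000 frames

Target frames = source frames × (target rate / source rate) = 365365 × (24000/1001)/(30) = 365365 × 800/1001 = 292000.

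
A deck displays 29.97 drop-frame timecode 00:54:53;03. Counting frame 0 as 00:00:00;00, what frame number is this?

Complete 10-minute blocks: 5, each 17982 frames → 89910.
Remaining 4 whole minutes in the current block: 1800 + 3 × 1798 = 7194 frames.
Within the current minute: 53 × 30 + 3 − 2 = 1591 (labels ;00/;01 skipped at this minute). Total = 89910 + 7194 + 1591 = 98695.

98695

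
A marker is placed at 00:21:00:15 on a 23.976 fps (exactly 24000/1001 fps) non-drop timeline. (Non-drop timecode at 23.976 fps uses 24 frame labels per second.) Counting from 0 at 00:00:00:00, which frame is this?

30255

Total seconds to the label: (0 × 3600 + 21 × 60 + 0) = 1260.
Frame index = 1260 × 24 + 15 = 30255.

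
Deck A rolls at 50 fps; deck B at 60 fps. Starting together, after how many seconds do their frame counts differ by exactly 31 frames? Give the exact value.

3.1 seconds

The gap grows by |60 − 50| = 10 frames per second.
Time for a 31-frame gap: 31 ÷ (10) = 3.1 s.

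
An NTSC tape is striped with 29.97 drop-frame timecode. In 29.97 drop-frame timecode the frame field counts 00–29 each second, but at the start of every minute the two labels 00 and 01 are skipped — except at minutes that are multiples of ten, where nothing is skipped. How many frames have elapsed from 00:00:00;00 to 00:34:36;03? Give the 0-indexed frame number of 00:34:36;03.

62221

Complete 10-minute blocks: 3, each 17982 frames → 53946.
Remaining 4 whole minutes in the current block: 1800 + 3 × 1798 = 7194 frames.
Within the current minute: 36 × 30 + 3 − 2 = 1081 (labels ;00/;01 skipped at this minute). Total = 53946 + 7194 + 1081 = 62221.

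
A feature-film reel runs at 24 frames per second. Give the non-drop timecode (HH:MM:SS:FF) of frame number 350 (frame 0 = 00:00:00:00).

00:00:14:14

350 ÷ 24 = 14 full seconds, remainder 14 frames.
14 s = 0 h 0 min 14 s.
Timecode: 00:00:14:14.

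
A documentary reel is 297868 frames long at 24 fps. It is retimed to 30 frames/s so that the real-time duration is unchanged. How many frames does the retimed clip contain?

372335 frames

Target frames = source frames × (target rate / source rate) = 297868 × (30)/(24) = 297868 × 5/4 = 372335.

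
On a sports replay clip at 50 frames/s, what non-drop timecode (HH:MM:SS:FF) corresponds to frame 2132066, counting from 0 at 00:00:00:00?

2132066 ÷ 50 = 42641 full seconds, remainder 16 frames.
42641 s = 11 h 50 min 41 s.
Timecode: 11:50:41:16.

11:50:41:16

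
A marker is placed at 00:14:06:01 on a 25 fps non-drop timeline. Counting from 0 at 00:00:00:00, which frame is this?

Total seconds to the label: (0 × 3600 + 14 × 60 + 6) = 846.
Frame index = 846 × 25 + 1 = 21151.

frame 21151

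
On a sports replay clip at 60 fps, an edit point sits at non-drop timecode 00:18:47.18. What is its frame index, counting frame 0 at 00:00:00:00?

Total seconds to the label: (0 × 3600 + 18 × 60 + 47) = 1127.
Frame index = 1127 × 60 + 18 = 67638.

67638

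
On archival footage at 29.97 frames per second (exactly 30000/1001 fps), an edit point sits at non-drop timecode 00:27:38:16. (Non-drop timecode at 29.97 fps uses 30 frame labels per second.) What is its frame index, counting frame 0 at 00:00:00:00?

frame 49756

Total seconds to the label: (0 × 3600 + 27 × 60 + 38) = 1658.
Frame index = 1658 × 30 + 16 = 49756.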